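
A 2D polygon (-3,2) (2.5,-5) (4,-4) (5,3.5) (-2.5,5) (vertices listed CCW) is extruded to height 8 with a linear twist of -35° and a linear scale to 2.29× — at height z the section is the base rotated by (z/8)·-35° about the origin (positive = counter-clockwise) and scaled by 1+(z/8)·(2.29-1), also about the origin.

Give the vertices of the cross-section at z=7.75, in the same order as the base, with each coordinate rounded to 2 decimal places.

Cross-section at z=7.75: (-3.09,7.50) (-1.61,-12.47) (2.45,-12.49) (13.73,0.26) (1.61,12.47)

t = z/height = 7.75/8 = 0.96875
s = 1 + (scale-1)·z/height = 1 + (2.29-1)·7.75/8 = 2.249688
θ = twist·z/height = -35°·7.75/8 = -33.9063° = -0.591776 rad
cos θ = 0.829951, sin θ = -0.557836 (intermediates below are computed at full precision and shown rounded to 5 d.p.)
v1: (-3,2) → rotate → (-1.37418,3.33341) → ×s → (-3.09148,7.49913) → (-3.09,7.50)
v2: (2.5,-5) → rotate → (-0.71430,-5.54435) → ×s → (-1.60695,-12.47305) → (-1.61,-12.47)
v3: (4,-4) → rotate → (1.08846,-5.55115) → ×s → (2.44870,-12.48835) → (2.45,-12.49)
v4: (5,3.5) → rotate → (6.10218,0.11565) → ×s → (13.72800,0.26018) → (13.73,0.26)
v5: (-2.5,5) → rotate → (0.71430,5.54435) → ×s → (1.60695,12.47305) → (1.61,12.47)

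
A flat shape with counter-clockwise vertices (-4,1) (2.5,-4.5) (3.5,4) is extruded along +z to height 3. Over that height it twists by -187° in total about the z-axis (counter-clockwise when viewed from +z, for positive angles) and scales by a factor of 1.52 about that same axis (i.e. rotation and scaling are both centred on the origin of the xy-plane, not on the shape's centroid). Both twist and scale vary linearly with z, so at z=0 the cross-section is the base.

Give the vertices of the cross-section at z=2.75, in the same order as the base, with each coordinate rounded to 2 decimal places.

t = z/height = 2.75/3 = 0.916667
s = 1 + (scale-1)·z/height = 1 + (1.52-1)·2.75/3 = 1.476667
θ = twist·z/height = -187°·2.75/3 = -171.4167° = -2.991785 rad
cos θ = -0.988800, sin θ = -0.149248 (intermediates below are computed at full precision and shown rounded to 5 d.p.)
v1: (-4,1) → rotate → (4.10445,-0.39181) → ×s → (6.06090,-0.57857) → (6.06,-0.58)
v2: (2.5,-4.5) → rotate → (-3.14361,4.07648) → ×s → (-4.64207,6.01960) → (-4.64,6.02)
v3: (3.5,4) → rotate → (-2.86381,-4.47757) → ×s → (-4.22889,-6.61187) → (-4.23,-6.61)

Cross-section at z=2.75: (6.06,-0.58) (-4.64,6.02) (-4.23,-6.61)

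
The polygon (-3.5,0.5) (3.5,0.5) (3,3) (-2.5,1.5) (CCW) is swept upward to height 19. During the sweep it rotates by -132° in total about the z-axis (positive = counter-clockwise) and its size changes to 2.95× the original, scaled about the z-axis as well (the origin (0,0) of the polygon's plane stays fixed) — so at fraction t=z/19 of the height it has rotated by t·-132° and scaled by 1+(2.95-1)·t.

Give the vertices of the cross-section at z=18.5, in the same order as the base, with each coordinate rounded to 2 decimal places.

Cross-section at z=18.5: (7.45,7.03) (-5.19,-8.84) (1.39,-12.22) (7.92,2.96)

t = z/height = 18.5/19 = 0.973684
s = 1 + (scale-1)·z/height = 1 + (2.95-1)·18.5/19 = 2.898684
θ = twist·z/height = -132°·18.5/19 = -128.5263° = -2.243207 rad
cos θ = -0.622874, sin θ = -0.782322 (intermediates below are computed at full precision and shown rounded to 5 d.p.)
v1: (-3.5,0.5) → rotate → (2.57122,2.42669) → ×s → (7.45316,7.03421) → (7.45,7.03)
v2: (3.5,0.5) → rotate → (-1.78890,-3.04956) → ×s → (-5.18545,-8.83972) → (-5.19,-8.84)
v3: (3,3) → rotate → (0.47834,-4.21559) → ×s → (1.38657,-12.21966) → (1.39,-12.22)
v4: (-2.5,1.5) → rotate → (2.73067,1.02149) → ×s → (7.91535,2.96099) → (7.92,2.96)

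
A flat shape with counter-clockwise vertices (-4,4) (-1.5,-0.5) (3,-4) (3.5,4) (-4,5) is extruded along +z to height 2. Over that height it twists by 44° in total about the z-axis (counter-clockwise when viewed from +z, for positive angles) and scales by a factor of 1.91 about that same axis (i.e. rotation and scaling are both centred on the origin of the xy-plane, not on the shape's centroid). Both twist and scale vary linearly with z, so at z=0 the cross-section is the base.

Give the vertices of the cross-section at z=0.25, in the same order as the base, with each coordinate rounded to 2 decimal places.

Cross-section at z=0.25: (-4.86,4.01) (-1.61,-0.71) (3.75,-4.11) (3.45,4.81) (-4.97,5.12)

t = z/height = 0.25/2 = 0.125
s = 1 + (scale-1)·z/height = 1 + (1.91-1)·0.25/2 = 1.113750
θ = twist·z/height = 44°·0.25/2 = 5.5000° = 0.095993 rad
cos θ = 0.995396, sin θ = 0.095846 (intermediates below are computed at full precision and shown rounded to 5 d.p.)
v1: (-4,4) → rotate → (-4.36497,3.59820) → ×s → (-4.86148,4.00750) → (-4.86,4.01)
v2: (-1.5,-0.5) → rotate → (-1.44517,-0.64147) → ×s → (-1.60956,-0.71443) → (-1.61,-0.71)
v3: (3,-4) → rotate → (3.36957,-3.69405) → ×s → (3.75286,-4.11425) → (3.75,-4.11)
v4: (3.5,4) → rotate → (3.10050,4.31704) → ×s → (3.45319,4.80811) → (3.45,4.81)
v5: (-4,5) → rotate → (-4.46081,4.59360) → ×s → (-4.96823,5.11612) → (-4.97,5.12)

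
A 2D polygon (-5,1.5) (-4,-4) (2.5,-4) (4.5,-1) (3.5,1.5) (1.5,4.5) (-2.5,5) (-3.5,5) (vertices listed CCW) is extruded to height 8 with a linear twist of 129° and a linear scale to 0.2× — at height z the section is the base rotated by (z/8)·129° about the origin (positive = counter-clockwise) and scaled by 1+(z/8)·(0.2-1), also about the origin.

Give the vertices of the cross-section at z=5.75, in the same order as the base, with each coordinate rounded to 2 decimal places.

t = z/height = 5.75/8 = 0.71875
s = 1 + (scale-1)·z/height = 1 + (0.2-1)·5.75/8 = 0.425000
θ = twist·z/height = 129°·5.75/8 = 92.7188° = 1.618247 rad
cos θ = -0.047433, sin θ = 0.998874 (intermediates below are computed at full precision and shown rounded to 5 d.p.)
v1: (-5,1.5) → rotate → (-1.26114,-5.06552) → ×s → (-0.53599,-2.15285) → (-0.54,-2.15)
v2: (-4,-4) → rotate → (4.18523,-3.80576) → ×s → (1.77872,-1.61745) → (1.78,-1.62)
v3: (2.5,-4) → rotate → (3.87691,2.68692) → ×s → (1.64769,1.14194) → (1.65,1.14)
v4: (4.5,-1) → rotate → (0.78542,4.54237) → ×s → (0.33381,1.93051) → (0.33,1.93)
v5: (3.5,1.5) → rotate → (-1.66433,3.42491) → ×s → (-0.70734,1.45559) → (-0.71,1.46)
v6: (1.5,4.5) → rotate → (-4.56608,1.28486) → ×s → (-1.94059,0.54607) → (-1.94,0.55)
v7: (-2.5,5) → rotate → (-4.87579,-2.73435) → ×s → (-2.07221,-1.16210) → (-2.07,-1.16)
v8: (-3.5,5) → rotate → (-4.82836,-3.73323) → ×s → (-2.05205,-1.58662) → (-2.05,-1.59)

Cross-section at z=5.75: (-0.54,-2.15) (1.78,-1.62) (1.65,1.14) (0.33,1.93) (-0.71,1.46) (-1.94,0.55) (-2.07,-1.16) (-2.05,-1.59)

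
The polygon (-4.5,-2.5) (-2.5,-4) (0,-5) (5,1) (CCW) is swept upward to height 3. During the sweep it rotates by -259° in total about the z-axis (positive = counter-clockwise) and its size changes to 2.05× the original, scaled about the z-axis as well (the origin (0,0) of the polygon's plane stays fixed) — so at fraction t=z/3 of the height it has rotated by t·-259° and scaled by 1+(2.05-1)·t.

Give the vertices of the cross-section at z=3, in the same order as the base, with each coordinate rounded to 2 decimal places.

Cross-section at z=3: (6.79,-8.08) (9.03,-3.47) (10.06,1.96) (-3.97,9.67)

t = z/height = 3/3 = 1
s = 1 + (scale-1)·z/height = 1 + (2.05-1)·3/3 = 2.050000
θ = twist·z/height = -259°·3/3 = -259.0000° = -4.520403 rad
cos θ = -0.190809, sin θ = 0.981627 (intermediates below are computed at full precision and shown rounded to 5 d.p.)
v1: (-4.5,-2.5) → rotate → (3.31271,-3.94030) → ×s → (6.79105,-8.07761) → (6.79,-8.08)
v2: (-2.5,-4) → rotate → (4.40353,-1.69083) → ×s → (9.02724,-3.46621) → (9.03,-3.47)
v3: (0,-5) → rotate → (4.90814,0.95404) → ×s → (10.06168,1.95579) → (10.06,1.96)
v4: (5,1) → rotate → (-1.93567,4.71733) → ×s → (-3.96813,9.67052) → (-3.97,9.67)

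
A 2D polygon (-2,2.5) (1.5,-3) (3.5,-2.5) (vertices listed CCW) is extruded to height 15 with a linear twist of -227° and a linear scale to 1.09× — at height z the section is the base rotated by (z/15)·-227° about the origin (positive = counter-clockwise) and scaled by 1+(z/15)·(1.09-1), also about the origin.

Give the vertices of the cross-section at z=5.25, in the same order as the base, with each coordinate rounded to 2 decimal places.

Cross-section at z=5.25: (2.16,2.50) (-2.76,-2.09) (-1.87,-4.02)

t = z/height = 5.25/15 = 0.35
s = 1 + (scale-1)·z/height = 1 + (1.09-1)·5.25/15 = 1.031500
θ = twist·z/height = -227°·5.25/15 = -79.4500° = -1.386664 rad
cos θ = 0.183094, sin θ = -0.983096 (intermediates below are computed at full precision and shown rounded to 5 d.p.)
v1: (-2,2.5) → rotate → (2.09155,2.42392) → ×s → (2.15744,2.50028) → (2.16,2.50)
v2: (1.5,-3) → rotate → (-2.67465,-2.02392) → ×s → (-2.75890,-2.08768) → (-2.76,-2.09)
v3: (3.5,-2.5) → rotate → (-1.81691,-3.89857) → ×s → (-1.87414,-4.02137) → (-1.87,-4.02)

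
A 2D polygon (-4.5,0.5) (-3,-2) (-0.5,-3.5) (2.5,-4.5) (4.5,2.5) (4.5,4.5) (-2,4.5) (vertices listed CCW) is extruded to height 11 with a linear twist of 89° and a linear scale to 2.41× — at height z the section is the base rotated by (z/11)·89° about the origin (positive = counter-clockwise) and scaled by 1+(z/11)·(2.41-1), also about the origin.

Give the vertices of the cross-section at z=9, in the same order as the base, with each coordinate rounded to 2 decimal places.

Cross-section at z=9: (-3.89,-8.94) (2.21,-7.44) (6.88,-3.26) (10.85,2.28) (-2.28,10.85) (-6.40,12.12) (-10.53,-1.25)

t = z/height = 9/11 = 0.818182
s = 1 + (scale-1)·z/height = 1 + (2.41-1)·9/11 = 2.153636
θ = twist·z/height = 89°·9/11 = 72.8182° = 1.270917 rad
cos θ = 0.295405, sin θ = 0.955372 (intermediates below are computed at full precision and shown rounded to 5 d.p.)
v1: (-4.5,0.5) → rotate → (-1.80701,-4.15147) → ×s → (-3.89164,-8.94076) → (-3.89,-8.94)
v2: (-3,-2) → rotate → (1.02453,-3.45693) → ×s → (2.20646,-7.44496) → (2.21,-7.44)
v3: (-0.5,-3.5) → rotate → (3.19610,-1.51160) → ×s → (6.88324,-3.25544) → (6.88,-3.26)
v4: (2.5,-4.5) → rotate → (5.03769,1.05911) → ×s → (10.84935,2.28093) → (10.85,2.28)
v5: (4.5,2.5) → rotate → (-1.05911,5.03769) → ×s → (-2.28093,10.84935) → (-2.28,10.85)
v6: (4.5,4.5) → rotate → (-2.96985,5.62850) → ×s → (-6.39598,12.12174) → (-6.40,12.12)
v7: (-2,4.5) → rotate → (-4.88998,-0.58142) → ×s → (-10.53125,-1.25217) → (-10.53,-1.25)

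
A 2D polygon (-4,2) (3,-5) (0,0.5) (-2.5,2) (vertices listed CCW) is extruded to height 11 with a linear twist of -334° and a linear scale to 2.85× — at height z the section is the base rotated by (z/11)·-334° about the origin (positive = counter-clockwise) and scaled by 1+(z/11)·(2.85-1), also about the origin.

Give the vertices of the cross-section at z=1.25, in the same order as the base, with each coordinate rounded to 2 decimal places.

t = z/height = 1.25/11 = 0.113636
s = 1 + (scale-1)·z/height = 1 + (2.85-1)·1.25/11 = 1.210227
θ = twist·z/height = -334°·1.25/11 = -37.9545° = -0.662432 rad
cos θ = 0.788499, sin θ = -0.615036 (intermediates below are computed at full precision and shown rounded to 5 d.p.)
v1: (-4,2) → rotate → (-1.92392,4.03714) → ×s → (-2.32838,4.88586) → (-2.33,4.89)
v2: (3,-5) → rotate → (-0.70968,-5.78760) → ×s → (-0.85888,-7.00432) → (-0.86,-7.00)
v3: (0,0.5) → rotate → (0.30752,0.39425) → ×s → (0.37217,0.47713) → (0.37,0.48)
v4: (-2.5,2) → rotate → (-0.74118,3.11459) → ×s → (-0.89699,3.76936) → (-0.90,3.77)

Cross-section at z=1.25: (-2.33,4.89) (-0.86,-7.00) (0.37,0.48) (-0.90,3.77)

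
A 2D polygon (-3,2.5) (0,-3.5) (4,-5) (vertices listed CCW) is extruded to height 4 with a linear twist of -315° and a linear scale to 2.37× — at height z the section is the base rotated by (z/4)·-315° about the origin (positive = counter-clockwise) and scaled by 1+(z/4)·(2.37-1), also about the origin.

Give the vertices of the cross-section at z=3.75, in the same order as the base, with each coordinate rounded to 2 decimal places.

t = z/height = 3.75/4 = 0.9375
s = 1 + (scale-1)·z/height = 1 + (2.37-1)·3.75/4 = 2.284375
θ = twist·z/height = -315°·3.75/4 = -295.3125° = -5.154175 rad
cos θ = 0.427555, sin θ = 0.903989 (intermediates below are computed at full precision and shown rounded to 5 d.p.)
v1: (-3,2.5) → rotate → (-3.54264,-1.64308) → ×s → (-8.09271,-3.75341) → (-8.09,-3.75)
v2: (0,-3.5) → rotate → (3.16396,-1.49644) → ×s → (7.22768,-3.41844) → (7.23,-3.42)
v3: (4,-5) → rotate → (6.23017,1.47818) → ×s → (14.23204,3.37672) → (14.23,3.38)

Cross-section at z=3.75: (-8.09,-3.75) (7.23,-3.42) (14.23,3.38)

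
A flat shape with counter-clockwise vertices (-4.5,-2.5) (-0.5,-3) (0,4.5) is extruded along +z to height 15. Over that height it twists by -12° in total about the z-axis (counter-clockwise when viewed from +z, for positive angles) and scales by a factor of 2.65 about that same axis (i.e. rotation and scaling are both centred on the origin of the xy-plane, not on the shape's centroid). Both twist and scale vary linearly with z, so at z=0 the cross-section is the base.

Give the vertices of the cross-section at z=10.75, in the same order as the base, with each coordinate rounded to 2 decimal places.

t = z/height = 10.75/15 = 0.716667
s = 1 + (scale-1)·z/height = 1 + (2.65-1)·10.75/15 = 2.182500
θ = twist·z/height = -12°·10.75/15 = -8.6000° = -0.150098 rad
cos θ = 0.988756, sin θ = -0.149535 (intermediates below are computed at full precision and shown rounded to 5 d.p.)
v1: (-4.5,-2.5) → rotate → (-4.82324,-1.79898) → ×s → (-10.52673,-3.92628) → (-10.53,-3.93)
v2: (-0.5,-3) → rotate → (-0.94298,-2.89150) → ×s → (-2.05806,-6.31070) → (-2.06,-6.31)
v3: (0,4.5) → rotate → (0.67291,4.44940) → ×s → (1.46862,9.71082) → (1.47,9.71)

Cross-section at z=10.75: (-10.53,-3.93) (-2.06,-6.31) (1.47,9.71)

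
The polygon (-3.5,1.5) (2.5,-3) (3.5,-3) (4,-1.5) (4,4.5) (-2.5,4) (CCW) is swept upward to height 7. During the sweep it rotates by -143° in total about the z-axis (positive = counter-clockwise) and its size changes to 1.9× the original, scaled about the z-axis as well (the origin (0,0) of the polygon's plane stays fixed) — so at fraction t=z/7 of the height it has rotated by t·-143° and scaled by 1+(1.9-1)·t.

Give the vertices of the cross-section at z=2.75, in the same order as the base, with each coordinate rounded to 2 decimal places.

Cross-section at z=2.75: (-0.95,5.07) (-1.49,-5.07) (-0.74,-6.20) (1.33,-5.63) (8.07,-1.11) (2.61,5.82)

t = z/height = 2.75/7 = 0.392857
s = 1 + (scale-1)·z/height = 1 + (1.9-1)·2.75/7 = 1.353571
θ = twist·z/height = -143°·2.75/7 = -56.1786° = -0.980501 rad
cos θ = 0.556606, sin θ = -0.830776 (intermediates below are computed at full precision and shown rounded to 5 d.p.)
v1: (-3.5,1.5) → rotate → (-0.70196,3.74263) → ×s → (-0.95015,5.06591) → (-0.95,5.07)
v2: (2.5,-3) → rotate → (-1.10081,-3.74676) → ×s → (-1.49003,-5.07151) → (-1.49,-5.07)
v3: (3.5,-3) → rotate → (-0.54421,-4.57754) → ×s → (-0.73662,-6.19602) → (-0.74,-6.20)
v4: (4,-1.5) → rotate → (0.98026,-4.15801) → ×s → (1.32685,-5.62817) → (1.33,-5.63)
v5: (4,4.5) → rotate → (5.96492,-0.81838) → ×s → (8.07394,-1.10773) → (8.07,-1.11)
v6: (-2.5,4) → rotate → (1.93159,4.30337) → ×s → (2.61454,5.82491) → (2.61,5.82)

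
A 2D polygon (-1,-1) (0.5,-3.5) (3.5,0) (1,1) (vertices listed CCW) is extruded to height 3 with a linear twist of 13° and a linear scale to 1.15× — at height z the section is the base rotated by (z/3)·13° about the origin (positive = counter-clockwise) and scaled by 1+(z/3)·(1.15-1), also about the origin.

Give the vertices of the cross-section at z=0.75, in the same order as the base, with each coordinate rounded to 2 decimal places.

Cross-section at z=0.75: (-0.98,-1.09) (0.72,-3.60) (3.63,0.21) (0.98,1.09)

t = z/height = 0.75/3 = 0.25
s = 1 + (scale-1)·z/height = 1 + (1.15-1)·0.75/3 = 1.037500
θ = twist·z/height = 13°·0.75/3 = 3.2500° = 0.056723 rad
cos θ = 0.998392, sin θ = 0.056693 (intermediates below are computed at full precision and shown rounded to 5 d.p.)
v1: (-1,-1) → rotate → (-0.94170,-1.05508) → ×s → (-0.97701,-1.09465) → (-0.98,-1.09)
v2: (0.5,-3.5) → rotate → (0.69762,-3.46602) → ×s → (0.72378,-3.59600) → (0.72,-3.60)
v3: (3.5,0) → rotate → (3.49437,0.19842) → ×s → (3.62541,0.20587) → (3.63,0.21)
v4: (1,1) → rotate → (0.94170,1.05508) → ×s → (0.97701,1.09465) → (0.98,1.09)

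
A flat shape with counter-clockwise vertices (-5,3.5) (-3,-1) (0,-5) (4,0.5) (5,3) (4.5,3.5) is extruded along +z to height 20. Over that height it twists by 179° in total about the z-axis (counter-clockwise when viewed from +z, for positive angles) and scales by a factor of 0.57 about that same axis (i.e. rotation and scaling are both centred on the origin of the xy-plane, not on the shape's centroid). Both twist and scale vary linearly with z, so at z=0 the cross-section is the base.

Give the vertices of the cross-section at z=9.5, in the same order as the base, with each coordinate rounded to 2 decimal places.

t = z/height = 9.5/20 = 0.475
s = 1 + (scale-1)·z/height = 1 + (0.57-1)·9.5/20 = 0.795750
θ = twist·z/height = 179°·9.5/20 = 85.0250° = 1.483966 rad
cos θ = 0.086721, sin θ = 0.996233 (intermediates below are computed at full precision and shown rounded to 5 d.p.)
v1: (-5,3.5) → rotate → (-3.92042,-4.67764) → ×s → (-3.11967,-3.72223) → (-3.12,-3.72)
v2: (-3,-1) → rotate → (0.73607,-3.07542) → ×s → (0.58573,-2.44726) → (0.59,-2.45)
v3: (0,-5) → rotate → (4.98116,-0.43361) → ×s → (3.96376,-0.34504) → (3.96,-0.35)
v4: (4,0.5) → rotate → (-0.15123,4.02829) → ×s → (-0.12034,3.20551) → (-0.12,3.21)
v5: (5,3) → rotate → (-2.55509,5.24133) → ×s → (-2.03321,4.17079) → (-2.03,4.17)
v6: (4.5,3.5) → rotate → (-3.09657,4.78657) → ×s → (-2.46410,3.80891) → (-2.46,3.81)

Cross-section at z=9.5: (-3.12,-3.72) (0.59,-2.45) (3.96,-0.35) (-0.12,3.21) (-2.03,4.17) (-2.46,3.81)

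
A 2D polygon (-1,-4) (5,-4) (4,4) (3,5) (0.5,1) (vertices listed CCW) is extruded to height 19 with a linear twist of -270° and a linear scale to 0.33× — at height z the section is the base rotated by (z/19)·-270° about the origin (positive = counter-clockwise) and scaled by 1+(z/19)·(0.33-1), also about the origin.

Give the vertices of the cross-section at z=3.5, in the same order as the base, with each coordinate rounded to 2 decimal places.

t = z/height = 3.5/19 = 0.184211
s = 1 + (scale-1)·z/height = 1 + (0.33-1)·3.5/19 = 0.876579
θ = twist·z/height = -270°·3.5/19 = -49.7368° = -0.868072 rad
cos θ = 0.646299, sin θ = -0.763084 (intermediates below are computed at full precision and shown rounded to 5 d.p.)
v1: (-1,-4) → rotate → (-3.69864,-1.82211) → ×s → (-3.24215,-1.59723) → (-3.24,-1.60)
v2: (5,-4) → rotate → (0.17916,-6.40062) → ×s → (0.15705,-5.61065) → (0.16,-5.61)
v3: (4,4) → rotate → (5.63753,-0.46714) → ×s → (4.94174,-0.40948) → (4.94,-0.41)
v4: (3,5) → rotate → (5.75432,0.94224) → ×s → (5.04411,0.82595) → (5.04,0.83)
v5: (0.5,1) → rotate → (1.08623,0.26476) → ×s → (0.95217,0.23208) → (0.95,0.23)

Cross-section at z=3.5: (-3.24,-1.60) (0.16,-5.61) (4.94,-0.41) (5.04,0.83) (0.95,0.23)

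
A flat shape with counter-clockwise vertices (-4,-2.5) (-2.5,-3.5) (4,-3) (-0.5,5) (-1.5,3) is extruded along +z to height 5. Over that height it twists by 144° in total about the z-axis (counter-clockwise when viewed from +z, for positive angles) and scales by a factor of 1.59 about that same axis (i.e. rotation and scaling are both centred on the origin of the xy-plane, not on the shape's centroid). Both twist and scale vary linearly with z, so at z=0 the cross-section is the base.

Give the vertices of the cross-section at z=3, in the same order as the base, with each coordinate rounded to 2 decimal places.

t = z/height = 3/5 = 0.6
s = 1 + (scale-1)·z/height = 1 + (1.59-1)·3/5 = 1.354000
θ = twist·z/height = 144°·3/5 = 86.4000° = 1.507964 rad
cos θ = 0.062791, sin θ = 0.998027 (intermediates below are computed at full precision and shown rounded to 5 d.p.)
v1: (-4,-2.5) → rotate → (2.24390,-4.14908) → ×s → (3.03825,-5.61786) → (3.04,-5.62)
v2: (-2.5,-3.5) → rotate → (3.33612,-2.71483) → ×s → (4.51710,-3.67588) → (4.52,-3.68)
v3: (4,-3) → rotate → (3.24524,3.80374) → ×s → (4.39406,5.15026) → (4.39,5.15)
v4: (-0.5,5) → rotate → (-5.02153,-0.18506) → ×s → (-6.79915,-0.25057) → (-6.80,-0.25)
v5: (-1.5,3) → rotate → (-3.08827,-1.30867) → ×s → (-4.18151,-1.77194) → (-4.18,-1.77)

Cross-section at z=3: (3.04,-5.62) (4.52,-3.68) (4.39,5.15) (-6.80,-0.25) (-4.18,-1.77)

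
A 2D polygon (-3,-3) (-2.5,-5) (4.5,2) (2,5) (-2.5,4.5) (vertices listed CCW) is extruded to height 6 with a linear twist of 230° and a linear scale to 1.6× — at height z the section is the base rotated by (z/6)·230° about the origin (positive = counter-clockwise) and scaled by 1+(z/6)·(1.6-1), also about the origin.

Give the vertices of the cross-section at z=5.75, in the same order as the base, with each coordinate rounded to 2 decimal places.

t = z/height = 5.75/6 = 0.958333
s = 1 + (scale-1)·z/height = 1 + (1.6-1)·5.75/6 = 1.575000
θ = twist·z/height = 230°·5.75/6 = 220.4167° = 3.846997 rad
cos θ = -0.761350, sin θ = -0.648341 (intermediates below are computed at full precision and shown rounded to 5 d.p.)
v1: (-3,-3) → rotate → (0.33903,4.22907) → ×s → (0.53396,6.66079) → (0.53,6.66)
v2: (-2.5,-5) → rotate → (-1.33833,5.42760) → ×s → (-2.10787,8.54847) → (-2.11,8.55)
v3: (4.5,2) → rotate → (-2.12939,-4.44024) → ×s → (-3.35379,-6.99337) → (-3.35,-6.99)
v4: (2,5) → rotate → (1.71901,-5.10343) → ×s → (2.70744,-8.03790) → (2.71,-8.04)
v5: (-2.5,4.5) → rotate → (4.82091,-1.80522) → ×s → (7.59293,-2.84322) → (7.59,-2.84)

Cross-section at z=5.75: (0.53,6.66) (-2.11,8.55) (-3.35,-6.99) (2.71,-8.04) (7.59,-2.84)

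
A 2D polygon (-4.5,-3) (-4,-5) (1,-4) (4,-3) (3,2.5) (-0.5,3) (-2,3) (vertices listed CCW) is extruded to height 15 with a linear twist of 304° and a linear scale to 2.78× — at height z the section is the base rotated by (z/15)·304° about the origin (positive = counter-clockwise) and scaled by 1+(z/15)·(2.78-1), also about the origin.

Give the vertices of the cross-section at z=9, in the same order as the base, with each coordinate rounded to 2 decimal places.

Cross-section at z=9: (9.04,6.59) (7.83,10.68) (-2.41,8.18) (-8.52,5.85) (-5.98,-5.43) (1.29,-6.16) (4.39,-6.03)

t = z/height = 9/15 = 0.6
s = 1 + (scale-1)·z/height = 1 + (2.78-1)·9/15 = 2.068000
θ = twist·z/height = 304°·9/15 = 182.4000° = 3.183481 rad
cos θ = -0.999123, sin θ = -0.041876 (intermediates below are computed at full precision and shown rounded to 5 d.p.)
v1: (-4.5,-3) → rotate → (4.37043,3.18581) → ×s → (9.03804,6.58825) → (9.04,6.59)
v2: (-4,-5) → rotate → (3.78711,5.16312) → ×s → (7.83175,10.67733) → (7.83,10.68)
v3: (1,-4) → rotate → (-1.16663,3.95462) → ×s → (-2.41258,8.17815) → (-2.41,8.18)
v4: (4,-3) → rotate → (-4.12212,2.82987) → ×s → (-8.52454,5.85216) → (-8.52,5.85)
v5: (3,2.5) → rotate → (-2.89268,-2.62343) → ×s → (-5.98206,-5.42526) → (-5.98,-5.43)
v6: (-0.5,3) → rotate → (0.62519,-2.97643) → ×s → (1.29289,-6.15526) → (1.29,-6.16)
v7: (-2,3) → rotate → (2.12387,-2.91362) → ×s → (4.39217,-6.02536) → (4.39,-6.03)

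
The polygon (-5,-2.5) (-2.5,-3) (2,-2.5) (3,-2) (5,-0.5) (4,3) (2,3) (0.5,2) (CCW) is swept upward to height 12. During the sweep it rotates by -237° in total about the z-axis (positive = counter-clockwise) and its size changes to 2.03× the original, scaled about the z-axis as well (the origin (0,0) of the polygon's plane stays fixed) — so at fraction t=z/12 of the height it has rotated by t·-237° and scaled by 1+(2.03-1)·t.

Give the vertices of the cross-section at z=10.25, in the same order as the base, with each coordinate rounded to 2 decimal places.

Cross-section at z=10.25: (10.48,0.76) (6.50,3.42) (-1.68,5.78) (-3.78,5.63) (-8.33,4.46) (-9.10,-2.34) (-5.63,-3.78) (-2.30,-3.12)

t = z/height = 10.25/12 = 0.854167
s = 1 + (scale-1)·z/height = 1 + (2.03-1)·10.25/12 = 1.879792
θ = twist·z/height = -237°·10.25/12 = -202.4375° = -3.533201 rad
cos θ = -0.924296, sin θ = 0.381675 (intermediates below are computed at full precision and shown rounded to 5 d.p.)
v1: (-5,-2.5) → rotate → (5.57567,0.40236) → ×s → (10.48110,0.75636) → (10.48,0.76)
v2: (-2.5,-3) → rotate → (3.45577,1.81870) → ×s → (6.49612,3.41878) → (6.50,3.42)
v3: (2,-2.5) → rotate → (-0.89440,3.07409) → ×s → (-1.68129,5.77865) → (-1.68,5.78)
v4: (3,-2) → rotate → (-2.00954,2.99362) → ×s → (-3.77751,5.62738) → (-3.78,5.63)
v5: (5,-0.5) → rotate → (-4.43064,2.37053) → ×s → (-8.32869,4.45609) → (-8.33,4.46)
v6: (4,3) → rotate → (-4.84221,-1.24619) → ×s → (-9.10235,-2.34257) → (-9.10,-2.34)
v7: (2,3) → rotate → (-2.99362,-2.00954) → ×s → (-5.62738,-3.77751) → (-5.63,-3.78)
v8: (0.5,2) → rotate → (-1.22550,-1.65776) → ×s → (-2.30368,-3.11623) → (-2.30,-3.12)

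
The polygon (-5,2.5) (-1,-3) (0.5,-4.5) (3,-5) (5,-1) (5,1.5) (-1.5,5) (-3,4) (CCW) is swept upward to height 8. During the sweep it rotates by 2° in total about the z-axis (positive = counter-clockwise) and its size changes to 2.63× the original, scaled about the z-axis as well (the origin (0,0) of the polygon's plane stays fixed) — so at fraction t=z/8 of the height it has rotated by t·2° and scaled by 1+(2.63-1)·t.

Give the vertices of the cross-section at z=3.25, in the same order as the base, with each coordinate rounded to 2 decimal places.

t = z/height = 3.25/8 = 0.40625
s = 1 + (scale-1)·z/height = 1 + (2.63-1)·3.25/8 = 1.662188
θ = twist·z/height = 2°·3.25/8 = 0.8125° = 0.014181 rad
cos θ = 0.999899, sin θ = 0.014180 (intermediates below are computed at full precision and shown rounded to 5 d.p.)
v1: (-5,2.5) → rotate → (-5.03495,2.42885) → ×s → (-8.36903,4.03720) → (-8.37,4.04)
v2: (-1,-3) → rotate → (-0.95736,-3.01388) → ×s → (-1.59131,-5.00963) → (-1.59,-5.01)
v3: (0.5,-4.5) → rotate → (0.56376,-4.49246) → ×s → (0.93708,-7.46731) → (0.94,-7.47)
v4: (3,-5) → rotate → (3.07060,-4.95696) → ×s → (5.10391,-8.23939) → (5.10,-8.24)
v5: (5,-1) → rotate → (5.01368,-0.92900) → ×s → (8.33367,-1.54417) → (8.33,-1.54)
v6: (5,1.5) → rotate → (4.97823,1.57075) → ×s → (8.27475,2.61088) → (8.27,2.61)
v7: (-1.5,5) → rotate → (-1.57075,4.97823) → ×s → (-2.61088,8.27475) → (-2.61,8.27)
v8: (-3,4) → rotate → (-3.05642,3.95706) → ×s → (-5.08034,6.57737) → (-5.08,6.58)

Cross-section at z=3.25: (-8.37,4.04) (-1.59,-5.01) (0.94,-7.47) (5.10,-8.24) (8.33,-1.54) (8.27,2.61) (-2.61,8.27) (-5.08,6.58)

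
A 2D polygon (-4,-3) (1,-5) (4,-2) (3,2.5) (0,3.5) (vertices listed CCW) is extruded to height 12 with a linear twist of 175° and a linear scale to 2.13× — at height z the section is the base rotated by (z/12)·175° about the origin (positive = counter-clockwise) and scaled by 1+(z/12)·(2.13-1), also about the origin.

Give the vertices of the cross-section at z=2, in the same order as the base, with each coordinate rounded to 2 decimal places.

t = z/height = 2/12 = 0.166667
s = 1 + (scale-1)·z/height = 1 + (2.13-1)·2/12 = 1.188333
θ = twist·z/height = 175°·2/12 = 29.1667° = 0.509054 rad
cos θ = 0.873206, sin θ = 0.487352 (intermediates below are computed at full precision and shown rounded to 5 d.p.)
v1: (-4,-3) → rotate → (-2.03077,-4.56902) → ×s → (-2.41323,-5.42952) → (-2.41,-5.43)
v2: (1,-5) → rotate → (3.30996,-3.87868) → ×s → (3.93334,-4.60916) → (3.93,-4.61)
v3: (4,-2) → rotate → (4.46753,0.20300) → ×s → (5.30891,0.24123) → (5.31,0.24)
v4: (3,2.5) → rotate → (1.40124,3.64507) → ×s → (1.66514,4.33156) → (1.67,4.33)
v5: (0,3.5) → rotate → (-1.70573,3.05622) → ×s → (-2.02698,3.63181) → (-2.03,3.63)

Cross-section at z=2: (-2.41,-5.43) (3.93,-4.61) (5.31,0.24) (1.67,4.33) (-2.03,3.63)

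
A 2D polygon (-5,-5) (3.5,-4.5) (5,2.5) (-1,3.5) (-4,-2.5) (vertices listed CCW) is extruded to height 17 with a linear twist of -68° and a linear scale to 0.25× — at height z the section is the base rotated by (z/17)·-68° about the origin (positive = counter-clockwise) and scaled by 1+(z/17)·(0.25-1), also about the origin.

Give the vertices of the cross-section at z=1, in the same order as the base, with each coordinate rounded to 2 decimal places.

t = z/height = 1/17 = 0.0588235
s = 1 + (scale-1)·z/height = 1 + (0.25-1)·1/17 = 0.955882
θ = twist·z/height = -68°·1/17 = -4.0000° = -0.069813 rad
cos θ = 0.997564, sin θ = -0.069756 (intermediates below are computed at full precision and shown rounded to 5 d.p.)
v1: (-5,-5) → rotate → (-5.33660,-4.63904) → ×s → (-5.10116,-4.43437) → (-5.10,-4.43)
v2: (3.5,-4.5) → rotate → (3.17757,-4.73319) → ×s → (3.03738,-4.52437) → (3.04,-4.52)
v3: (5,2.5) → rotate → (5.16221,2.14513) → ×s → (4.93447,2.05049) → (4.93,2.05)
v4: (-1,3.5) → rotate → (-0.75342,3.56123) → ×s → (-0.72018,3.40412) → (-0.72,3.40)
v5: (-4,-2.5) → rotate → (-4.16465,-2.21488) → ×s → (-3.98091,-2.11717) → (-3.98,-2.12)

Cross-section at z=1: (-5.10,-4.43) (3.04,-4.52) (4.93,2.05) (-0.72,3.40) (-3.98,-2.12)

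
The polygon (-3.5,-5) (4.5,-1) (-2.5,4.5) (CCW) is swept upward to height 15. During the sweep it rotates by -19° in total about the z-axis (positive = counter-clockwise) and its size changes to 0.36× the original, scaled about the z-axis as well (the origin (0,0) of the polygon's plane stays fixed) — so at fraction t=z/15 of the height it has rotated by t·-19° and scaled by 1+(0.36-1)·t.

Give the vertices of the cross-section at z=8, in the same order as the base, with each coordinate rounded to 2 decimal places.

Cross-section at z=8: (-2.85,-2.84) (2.80,-1.17) (-1.10,3.21)

t = z/height = 8/15 = 0.533333
s = 1 + (scale-1)·z/height = 1 + (0.36-1)·8/15 = 0.658667
θ = twist·z/height = -19°·8/15 = -10.1333° = -0.176860 rad
cos θ = 0.984401, sin θ = -0.175939 (intermediates below are computed at full precision and shown rounded to 5 d.p.)
v1: (-3.5,-5) → rotate → (-4.32510,-4.30622) → ×s → (-2.84880,-2.83636) → (-2.85,-2.84)
v2: (4.5,-1) → rotate → (4.25386,-1.77613) → ×s → (2.80188,-1.16988) → (2.80,-1.17)
v3: (-2.5,4.5) → rotate → (-1.66927,4.86965) → ×s → (-1.09950,3.20748) → (-1.10,3.21)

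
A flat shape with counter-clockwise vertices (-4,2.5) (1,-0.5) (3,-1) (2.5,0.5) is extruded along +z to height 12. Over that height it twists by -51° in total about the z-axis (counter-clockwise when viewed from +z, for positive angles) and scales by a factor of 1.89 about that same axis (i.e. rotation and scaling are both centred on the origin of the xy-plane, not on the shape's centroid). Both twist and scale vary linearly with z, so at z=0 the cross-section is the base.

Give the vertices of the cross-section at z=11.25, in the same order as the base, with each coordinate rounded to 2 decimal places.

t = z/height = 11.25/12 = 0.9375
s = 1 + (scale-1)·z/height = 1 + (1.89-1)·11.25/12 = 1.834375
θ = twist·z/height = -51°·11.25/12 = -47.8125° = -0.834486 rad
cos θ = 0.671559, sin θ = -0.740951 (intermediates below are computed at full precision and shown rounded to 5 d.p.)
v1: (-4,2.5) → rotate → (-0.83386,4.64270) → ×s → (-1.52961,8.51646) → (-1.53,8.52)
v2: (1,-0.5) → rotate → (0.30108,-1.07673) → ×s → (0.55230,-1.97513) → (0.55,-1.98)
v3: (3,-1) → rotate → (1.27373,-2.89441) → ×s → (2.33649,-5.30944) → (2.34,-5.31)
v4: (2.5,0.5) → rotate → (2.04937,-1.51660) → ×s → (3.75932,-2.78201) → (3.76,-2.78)

Cross-section at z=11.25: (-1.53,8.52) (0.55,-1.98) (2.34,-5.31) (3.76,-2.78)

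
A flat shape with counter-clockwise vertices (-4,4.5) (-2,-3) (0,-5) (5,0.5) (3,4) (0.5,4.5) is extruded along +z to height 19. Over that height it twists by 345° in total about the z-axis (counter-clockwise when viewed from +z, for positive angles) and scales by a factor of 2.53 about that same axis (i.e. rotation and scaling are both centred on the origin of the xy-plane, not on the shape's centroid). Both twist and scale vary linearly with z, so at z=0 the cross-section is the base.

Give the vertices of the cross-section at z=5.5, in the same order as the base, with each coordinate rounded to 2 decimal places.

Cross-section at z=5.5: (-5.41,-6.80) (4.76,-2.10) (7.11,1.24) (-1.95,6.98) (-6.43,3.28) (-6.52,-0.40)

t = z/height = 5.5/19 = 0.289474
s = 1 + (scale-1)·z/height = 1 + (2.53-1)·5.5/19 = 1.442895
θ = twist·z/height = 345°·5.5/19 = 99.8684° = 1.743033 rad
cos θ = -0.171386, sin θ = 0.985204 (intermediates below are computed at full precision and shown rounded to 5 d.p.)
v1: (-4,4.5) → rotate → (-3.74787,-4.71205) → ×s → (-5.40779,-6.79900) → (-5.41,-6.80)
v2: (-2,-3) → rotate → (3.29838,-1.45625) → ×s → (4.75922,-2.10121) → (4.76,-2.10)
v3: (0,-5) → rotate → (4.92602,0.85693) → ×s → (7.10773,1.23646) → (7.11,1.24)
v4: (5,0.5) → rotate → (-1.34953,4.84033) → ×s → (-1.94723,6.98408) → (-1.95,6.98)
v5: (3,4) → rotate → (-4.45497,2.27007) → ×s → (-6.42806,3.27547) → (-6.43,3.28)
v6: (0.5,4.5) → rotate → (-4.51911,-0.27864) → ×s → (-6.52060,-0.40204) → (-6.52,-0.40)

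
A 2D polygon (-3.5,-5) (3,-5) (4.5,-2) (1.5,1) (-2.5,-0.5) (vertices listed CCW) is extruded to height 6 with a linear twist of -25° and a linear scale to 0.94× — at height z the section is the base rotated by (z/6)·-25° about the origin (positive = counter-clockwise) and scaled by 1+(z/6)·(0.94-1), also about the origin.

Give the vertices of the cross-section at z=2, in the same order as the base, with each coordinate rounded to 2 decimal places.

Cross-section at z=2: (-4.10,-4.35) (2.20,-5.27) (4.08,-2.58) (1.60,0.76) (-2.50,-0.13)

t = z/height = 2/6 = 0.333333
s = 1 + (scale-1)·z/height = 1 + (0.94-1)·2/6 = 0.980000
θ = twist·z/height = -25°·2/6 = -8.3333° = -0.145444 rad
cos θ = 0.989442, sin θ = -0.144932 (intermediates below are computed at full precision and shown rounded to 5 d.p.)
v1: (-3.5,-5) → rotate → (-4.18771,-4.43995) → ×s → (-4.10395,-4.35115) → (-4.10,-4.35)
v2: (3,-5) → rotate → (2.24367,-5.38200) → ×s → (2.19879,-5.27436) → (2.20,-5.27)
v3: (4.5,-2) → rotate → (4.16262,-2.63108) → ×s → (4.07937,-2.57846) → (4.08,-2.58)
v4: (1.5,1) → rotate → (1.62909,0.77204) → ×s → (1.59651,0.75660) → (1.60,0.76)
v5: (-2.5,-0.5) → rotate → (-2.54607,-0.13239) → ×s → (-2.49515,-0.12974) → (-2.50,-0.13)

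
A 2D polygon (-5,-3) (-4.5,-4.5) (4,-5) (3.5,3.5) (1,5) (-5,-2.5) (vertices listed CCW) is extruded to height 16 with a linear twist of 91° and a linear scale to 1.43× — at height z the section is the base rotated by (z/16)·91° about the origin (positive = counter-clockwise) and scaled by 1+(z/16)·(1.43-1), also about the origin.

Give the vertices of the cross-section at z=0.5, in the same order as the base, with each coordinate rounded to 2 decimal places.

t = z/height = 0.5/16 = 0.03125
s = 1 + (scale-1)·z/height = 1 + (1.43-1)·0.5/16 = 1.013438
θ = twist·z/height = 91°·0.5/16 = 2.8438° = 0.049633 rad
cos θ = 0.998769, sin θ = 0.049612 (intermediates below are computed at full precision and shown rounded to 5 d.p.)
v1: (-5,-3) → rotate → (-4.84501,-3.24437) → ×s → (-4.91011,-3.28796) → (-4.91,-3.29)
v2: (-4.5,-4.5) → rotate → (-4.27120,-4.71771) → ×s → (-4.32860,-4.78111) → (-4.33,-4.78)
v3: (4,-5) → rotate → (4.24314,-4.79539) → ×s → (4.30015,-4.85983) → (4.30,-4.86)
v4: (3.5,3.5) → rotate → (3.32205,3.66933) → ×s → (3.36669,3.71864) → (3.37,3.72)
v5: (1,5) → rotate → (0.75071,5.04346) → ×s → (0.76079,5.11123) → (0.76,5.11)
v6: (-5,-2.5) → rotate → (-4.86981,-2.74498) → ×s → (-4.93525,-2.78187) → (-4.94,-2.78)

Cross-section at z=0.5: (-4.91,-3.29) (-4.33,-4.78) (4.30,-4.86) (3.37,3.72) (0.76,5.11) (-4.94,-2.78)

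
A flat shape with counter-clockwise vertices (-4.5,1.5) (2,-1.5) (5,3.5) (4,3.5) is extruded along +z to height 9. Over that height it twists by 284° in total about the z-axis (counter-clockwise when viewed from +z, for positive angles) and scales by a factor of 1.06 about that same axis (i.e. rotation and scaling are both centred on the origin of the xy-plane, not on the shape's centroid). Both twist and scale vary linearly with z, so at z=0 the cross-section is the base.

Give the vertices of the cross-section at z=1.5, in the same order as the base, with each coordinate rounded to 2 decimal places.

Cross-section at z=1.5: (-4.19,-2.32) (2.48,0.46) (0.82,6.11) (0.14,5.37)

t = z/height = 1.5/9 = 0.166667
s = 1 + (scale-1)·z/height = 1 + (1.06-1)·1.5/9 = 1.010000
θ = twist·z/height = 284°·1.5/9 = 47.3333° = 0.826123 rad
cos θ = 0.677732, sin θ = 0.735309 (intermediates below are computed at full precision and shown rounded to 5 d.p.)
v1: (-4.5,1.5) → rotate → (-4.15276,-2.29229) → ×s → (-4.19429,-2.31522) → (-4.19,-2.32)
v2: (2,-1.5) → rotate → (2.45843,0.45402) → ×s → (2.48301,0.45856) → (2.48,0.46)
v3: (5,3.5) → rotate → (0.81508,6.04861) → ×s → (0.82323,6.10909) → (0.82,6.11)
v4: (4,3.5) → rotate → (0.13735,5.31330) → ×s → (0.13872,5.36643) → (0.14,5.37)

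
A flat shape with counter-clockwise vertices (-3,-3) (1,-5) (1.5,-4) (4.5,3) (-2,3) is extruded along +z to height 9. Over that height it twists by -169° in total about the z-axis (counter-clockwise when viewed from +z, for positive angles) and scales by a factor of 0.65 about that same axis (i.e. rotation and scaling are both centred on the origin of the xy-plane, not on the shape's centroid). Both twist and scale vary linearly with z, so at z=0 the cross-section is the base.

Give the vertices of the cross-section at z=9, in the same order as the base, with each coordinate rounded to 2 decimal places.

t = z/height = 9/9 = 1
s = 1 + (scale-1)·z/height = 1 + (0.65-1)·9/9 = 0.650000
θ = twist·z/height = -169°·9/9 = -169.0000° = -2.949606 rad
cos θ = -0.981627, sin θ = -0.190809 (intermediates below are computed at full precision and shown rounded to 5 d.p.)
v1: (-3,-3) → rotate → (2.37245,3.51731) → ×s → (1.54210,2.28625) → (1.54,2.29)
v2: (1,-5) → rotate → (-1.93567,4.71733) → ×s → (-1.25819,3.06626) → (-1.26,3.07)
v3: (1.5,-4) → rotate → (-2.23568,3.64030) → ×s → (-1.45319,2.36619) → (-1.45,2.37)
v4: (4.5,3) → rotate → (-3.84490,-3.80352) → ×s → (-2.49918,-2.47229) → (-2.50,-2.47)
v5: (-2,3) → rotate → (2.53568,-2.56326) → ×s → (1.64819,-1.66612) → (1.65,-1.67)

Cross-section at z=9: (1.54,2.29) (-1.26,3.07) (-1.45,2.37) (-2.50,-2.47) (1.65,-1.67)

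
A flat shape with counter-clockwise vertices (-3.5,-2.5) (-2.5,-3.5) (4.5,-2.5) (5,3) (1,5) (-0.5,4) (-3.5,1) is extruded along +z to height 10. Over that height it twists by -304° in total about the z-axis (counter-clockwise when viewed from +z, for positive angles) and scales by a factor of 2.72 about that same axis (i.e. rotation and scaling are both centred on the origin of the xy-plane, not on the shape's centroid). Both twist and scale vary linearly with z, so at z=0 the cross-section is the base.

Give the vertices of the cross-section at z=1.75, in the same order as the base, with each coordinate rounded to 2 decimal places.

Cross-section at z=1.75: (-5.33,1.70) (-5.59,-0.12) (0.90,-6.64) (7.02,-2.87) (5.99,2.85) (3.78,3.64) (-1.69,4.43)

t = z/height = 1.75/10 = 0.175
s = 1 + (scale-1)·z/height = 1 + (2.72-1)·1.75/10 = 1.301000
θ = twist·z/height = -304°·1.75/10 = -53.2000° = -0.928515 rad
cos θ = 0.599024, sin θ = -0.800731 (intermediates below are computed at full precision and shown rounded to 5 d.p.)
v1: (-3.5,-2.5) → rotate → (-4.09841,1.30500) → ×s → (-5.33203,1.69781) → (-5.33,1.70)
v2: (-2.5,-3.5) → rotate → (-4.30012,-0.09475) → ×s → (-5.59445,-0.12328) → (-5.59,-0.12)
v3: (4.5,-2.5) → rotate → (0.69378,-5.10085) → ×s → (0.90260,-6.63621) → (0.90,-6.64)
v4: (5,3) → rotate → (5.39731,-2.20659) → ×s → (7.02190,-2.87077) → (7.02,-2.87)
v5: (1,5) → rotate → (4.60268,2.19439) → ×s → (5.98809,2.85490) → (5.99,2.85)
v6: (-0.5,4) → rotate → (2.90341,2.79646) → ×s → (3.77734,3.63819) → (3.78,3.64)
v7: (-3.5,1) → rotate → (-1.29585,3.40158) → ×s → (-1.68590,4.42546) → (-1.69,4.43)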